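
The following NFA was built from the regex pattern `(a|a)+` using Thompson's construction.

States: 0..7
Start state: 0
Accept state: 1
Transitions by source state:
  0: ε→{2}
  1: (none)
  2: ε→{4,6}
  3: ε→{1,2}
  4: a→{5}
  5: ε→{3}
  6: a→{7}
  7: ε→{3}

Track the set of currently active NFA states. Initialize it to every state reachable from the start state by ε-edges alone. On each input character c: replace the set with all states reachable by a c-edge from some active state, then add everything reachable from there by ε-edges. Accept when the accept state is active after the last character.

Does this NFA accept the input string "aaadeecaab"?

initial (ε-close {0}): {0,2,4,6}
'a' @ 1: {1,2,3,4,5,6,7}  [accepting]
'a' @ 2: {1,2,3,4,5,6,7}  [accepting]
'a' @ 3: {1,2,3,4,5,6,7}  [accepting]
'd' @ 4: {}  — no active states
rest 'eecaab' ignored (set empty)
final: {}; accept 1 not in set

Answer: REJECT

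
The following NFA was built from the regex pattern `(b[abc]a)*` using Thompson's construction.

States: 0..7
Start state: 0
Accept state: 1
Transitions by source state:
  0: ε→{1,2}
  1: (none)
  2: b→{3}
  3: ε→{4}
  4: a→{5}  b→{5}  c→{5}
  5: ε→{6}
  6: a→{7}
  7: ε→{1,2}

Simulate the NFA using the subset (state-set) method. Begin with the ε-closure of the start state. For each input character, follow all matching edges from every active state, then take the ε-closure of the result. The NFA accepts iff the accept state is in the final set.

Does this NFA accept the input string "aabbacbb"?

Answer: REJECT

Derivation:
start: ε-closure({0}) = {0,1,2}
'a' @ 1: {}  — state set empty
rest 'abbacbb' ignored (set empty)
end set {} — state 1 not in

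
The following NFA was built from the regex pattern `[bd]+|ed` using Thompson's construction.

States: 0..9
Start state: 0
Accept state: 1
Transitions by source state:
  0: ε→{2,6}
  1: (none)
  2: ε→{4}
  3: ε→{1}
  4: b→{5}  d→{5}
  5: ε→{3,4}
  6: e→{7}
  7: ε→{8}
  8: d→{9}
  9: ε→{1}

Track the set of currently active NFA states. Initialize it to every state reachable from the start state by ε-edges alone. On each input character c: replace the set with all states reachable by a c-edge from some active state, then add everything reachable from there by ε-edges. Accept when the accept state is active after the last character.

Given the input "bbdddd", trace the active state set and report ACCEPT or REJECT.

S₀ = ε-closure({0}) = {0,2,4,6}
'b' @ 1: {1,3,4,5}  (accept∈set)
'b' @ 2: {1,3,4,5}  (accept∈set)
'd' @ 3: {1,3,4,5}  (accept∈set)
'd' @ 4: {1,3,4,5}  (accept∈set)
'd' @ 5: {1,3,4,5}  (accept∈set)
'd' @ 6: {1,3,4,5}  (accept∈set)
after full input: {1,3,4,5}  (accept=1 in)

Answer: ACCEPT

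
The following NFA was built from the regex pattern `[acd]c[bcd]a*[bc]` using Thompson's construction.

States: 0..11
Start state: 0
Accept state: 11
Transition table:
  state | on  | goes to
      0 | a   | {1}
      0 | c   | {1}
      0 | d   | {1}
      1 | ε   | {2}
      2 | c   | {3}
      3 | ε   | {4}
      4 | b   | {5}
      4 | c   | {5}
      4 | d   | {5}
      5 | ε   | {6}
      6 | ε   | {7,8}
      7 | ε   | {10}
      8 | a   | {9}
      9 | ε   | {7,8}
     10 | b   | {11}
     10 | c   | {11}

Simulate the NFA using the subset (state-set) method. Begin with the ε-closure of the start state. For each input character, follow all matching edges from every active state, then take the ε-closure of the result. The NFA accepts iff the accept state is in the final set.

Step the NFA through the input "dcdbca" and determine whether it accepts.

Answer: REJECT

Steps:
S₀ = ε-closure({0}) = {0}
'd' @ 1: {1,2}
'c' @ 2: {3,4}
'd' @ 3: {5,6,7,8,10}
'b' @ 4: {11}  (accept∈set)
'c' @ 5: {}  — no active states
rest 'a' ignored (set empty)
end set {} — state 11 not in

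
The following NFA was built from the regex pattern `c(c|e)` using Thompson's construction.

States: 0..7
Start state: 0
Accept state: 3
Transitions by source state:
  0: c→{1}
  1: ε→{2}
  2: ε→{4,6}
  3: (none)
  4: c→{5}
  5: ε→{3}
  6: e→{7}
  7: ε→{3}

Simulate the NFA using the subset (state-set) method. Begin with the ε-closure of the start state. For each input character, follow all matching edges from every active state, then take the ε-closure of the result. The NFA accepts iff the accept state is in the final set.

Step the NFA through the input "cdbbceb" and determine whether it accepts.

Answer: REJECT

Derivation:
initial (ε-close {0}): {0}
'c' @ 1: {1,2,4,6}
'd' @ 2: {}  — no active states
rest 'bbceb' ignored (set empty)
final: {}; accept 3 not in set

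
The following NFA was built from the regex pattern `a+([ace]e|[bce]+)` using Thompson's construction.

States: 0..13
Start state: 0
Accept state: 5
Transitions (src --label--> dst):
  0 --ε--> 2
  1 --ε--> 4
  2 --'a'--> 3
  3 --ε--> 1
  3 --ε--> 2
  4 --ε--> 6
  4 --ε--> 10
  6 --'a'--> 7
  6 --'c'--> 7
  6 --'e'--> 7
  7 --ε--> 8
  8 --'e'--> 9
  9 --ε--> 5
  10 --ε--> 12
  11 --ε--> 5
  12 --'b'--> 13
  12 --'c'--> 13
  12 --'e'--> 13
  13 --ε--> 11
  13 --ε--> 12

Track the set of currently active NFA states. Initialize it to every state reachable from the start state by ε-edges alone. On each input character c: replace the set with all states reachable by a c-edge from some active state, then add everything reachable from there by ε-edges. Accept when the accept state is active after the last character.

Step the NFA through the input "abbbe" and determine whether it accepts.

S₀ = ε-closure({0}) = {0,2}
'a' @ 1: {1,2,3,4,6,10,12}
'b' @ 2: {5,11,12,13}  (accept∈set)
'b' @ 3: {5,11,12,13}  (accept∈set)
'b' @ 4: {5,11,12,13}  (accept∈set)
'e' @ 5: {5,11,12,13}  (accept∈set)
after full input: {5,11,12,13}  (accept=5 in)

Answer: ACCEPT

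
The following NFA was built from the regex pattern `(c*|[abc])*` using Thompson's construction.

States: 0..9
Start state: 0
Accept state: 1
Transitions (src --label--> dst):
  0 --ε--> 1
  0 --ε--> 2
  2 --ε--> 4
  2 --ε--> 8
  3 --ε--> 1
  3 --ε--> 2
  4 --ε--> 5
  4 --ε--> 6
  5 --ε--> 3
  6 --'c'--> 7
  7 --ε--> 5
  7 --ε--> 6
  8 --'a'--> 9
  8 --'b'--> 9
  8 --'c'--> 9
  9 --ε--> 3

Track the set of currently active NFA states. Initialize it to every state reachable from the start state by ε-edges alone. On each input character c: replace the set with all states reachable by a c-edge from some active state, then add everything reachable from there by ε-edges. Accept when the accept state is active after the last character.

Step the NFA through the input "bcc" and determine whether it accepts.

start: ε-closure({0}) = {0,1,2,3,4,5,6,8}
'b' @ 1: {1,2,3,4,5,6,8,9}  [accepting]
'c' @ 2: {1,2,3,4,5,6,7,8,9}  [accepting]
'c' @ 3: {1,2,3,4,5,6,7,8,9}  [accepting]
end set {1,2,3,4,5,6,7,8,9} — state 1 in

Answer: ACCEPT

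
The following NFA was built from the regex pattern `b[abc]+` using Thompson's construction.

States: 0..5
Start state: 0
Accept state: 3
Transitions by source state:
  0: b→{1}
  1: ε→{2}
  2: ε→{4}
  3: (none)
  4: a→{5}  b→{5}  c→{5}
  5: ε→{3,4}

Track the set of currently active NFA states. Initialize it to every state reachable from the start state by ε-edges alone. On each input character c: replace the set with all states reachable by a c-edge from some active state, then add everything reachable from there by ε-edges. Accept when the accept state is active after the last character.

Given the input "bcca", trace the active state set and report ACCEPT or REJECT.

Answer: ACCEPT

Trace:
initial (ε-close {0}): {0}
'b' @ 1: {1,2,4}
'c' @ 2: {3,4,5}  ✓accept
'c' @ 3: {3,4,5}  ✓accept
'a' @ 4: {3,4,5}  ✓accept
final: {3,4,5}; accept 3 in set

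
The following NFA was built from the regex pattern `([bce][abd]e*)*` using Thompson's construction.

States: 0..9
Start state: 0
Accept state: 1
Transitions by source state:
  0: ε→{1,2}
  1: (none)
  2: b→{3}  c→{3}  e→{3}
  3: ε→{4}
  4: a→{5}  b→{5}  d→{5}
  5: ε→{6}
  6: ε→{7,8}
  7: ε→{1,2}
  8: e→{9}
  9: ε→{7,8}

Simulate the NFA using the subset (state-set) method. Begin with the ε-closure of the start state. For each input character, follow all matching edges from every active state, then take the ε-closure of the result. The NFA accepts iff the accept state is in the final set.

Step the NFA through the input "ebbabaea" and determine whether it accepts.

start: ε-closure({0}) = {0,1,2}
'e' @ 1: {3,4}
'b' @ 2: {1,2,5,6,7,8}  (accept∈set)
'b' @ 3: {3,4}
'a' @ 4: {1,2,5,6,7,8}  (accept∈set)
'b' @ 5: {3,4}
'a' @ 6: {1,2,5,6,7,8}  (accept∈set)
'e' @ 7: {1,2,3,4,7,8,9}  (accept∈set)
'a' @ 8: {1,2,5,6,7,8}  (accept∈set)
final: {1,2,5,6,7,8}; accept 1 in set

Answer: ACCEPT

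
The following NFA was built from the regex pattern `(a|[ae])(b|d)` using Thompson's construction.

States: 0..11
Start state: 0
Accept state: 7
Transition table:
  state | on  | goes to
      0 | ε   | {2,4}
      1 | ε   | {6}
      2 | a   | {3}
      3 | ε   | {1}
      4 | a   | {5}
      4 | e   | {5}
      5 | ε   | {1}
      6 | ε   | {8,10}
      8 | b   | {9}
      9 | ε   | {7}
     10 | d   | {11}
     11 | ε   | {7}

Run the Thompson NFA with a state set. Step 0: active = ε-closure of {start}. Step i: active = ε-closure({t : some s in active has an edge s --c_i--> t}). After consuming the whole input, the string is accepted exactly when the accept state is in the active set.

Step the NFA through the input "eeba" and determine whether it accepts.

Answer: REJECT

Steps:
start: ε-closure({0}) = {0,2,4}
'e' @ 1: {1,5,6,8,10}
'e' @ 2: {}  — no active states
rest 'ba' ignored (set empty)
after full input: {}  (accept=7 not in)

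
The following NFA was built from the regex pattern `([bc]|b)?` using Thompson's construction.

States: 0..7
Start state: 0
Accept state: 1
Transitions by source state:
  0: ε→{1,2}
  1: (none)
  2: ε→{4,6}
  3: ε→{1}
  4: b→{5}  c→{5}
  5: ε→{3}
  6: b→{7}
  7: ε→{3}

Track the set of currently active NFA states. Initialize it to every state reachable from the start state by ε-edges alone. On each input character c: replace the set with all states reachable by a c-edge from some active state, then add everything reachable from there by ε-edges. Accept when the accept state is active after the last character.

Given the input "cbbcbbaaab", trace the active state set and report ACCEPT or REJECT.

start: ε-closure({0}) = {0,1,2,4,6}
'c' @ 1: {1,3,5}  (accept∈set)
'b' @ 2: {}  — dead — no transitions
rest 'bcbbaaab' ignored (set empty)
end set {} — state 1 not in

Answer: REJECT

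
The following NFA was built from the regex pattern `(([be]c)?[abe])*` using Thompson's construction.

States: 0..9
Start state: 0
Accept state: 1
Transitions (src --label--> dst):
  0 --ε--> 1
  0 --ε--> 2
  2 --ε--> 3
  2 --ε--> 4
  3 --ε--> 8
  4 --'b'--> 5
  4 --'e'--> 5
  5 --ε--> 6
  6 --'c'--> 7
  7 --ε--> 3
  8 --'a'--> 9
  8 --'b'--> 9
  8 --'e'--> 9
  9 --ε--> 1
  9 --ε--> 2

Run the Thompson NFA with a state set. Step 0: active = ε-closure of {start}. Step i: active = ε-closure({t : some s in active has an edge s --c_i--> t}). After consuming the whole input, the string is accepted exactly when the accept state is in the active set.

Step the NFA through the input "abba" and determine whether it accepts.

S₀ = ε-closure({0}) = {0,1,2,3,4,8}
'a' @ 1: {1,2,3,4,8,9}  ✓accept
'b' @ 2: {1,2,3,4,5,6,8,9}  ✓accept
'b' @ 3: {1,2,3,4,5,6,8,9}  ✓accept
'a' @ 4: {1,2,3,4,8,9}  ✓accept
after full input: {1,2,3,4,8,9}  (accept=1 in)

Answer: ACCEPT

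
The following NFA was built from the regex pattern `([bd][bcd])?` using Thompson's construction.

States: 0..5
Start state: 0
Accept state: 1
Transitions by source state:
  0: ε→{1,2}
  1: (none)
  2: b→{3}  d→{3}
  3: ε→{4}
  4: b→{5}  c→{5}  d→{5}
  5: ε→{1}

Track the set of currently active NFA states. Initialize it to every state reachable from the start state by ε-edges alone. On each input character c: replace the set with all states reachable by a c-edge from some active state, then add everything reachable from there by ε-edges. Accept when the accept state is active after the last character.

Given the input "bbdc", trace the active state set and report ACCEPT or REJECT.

initial (ε-close {0}): {0,1,2}
'b' @ 1: {3,4}
'b' @ 2: {1,5}  (accept∈set)
'd' @ 3: {}  — dead — no transitions
rest 'c' ignored (set empty)
final: {}; accept 1 not in set

Answer: REJECT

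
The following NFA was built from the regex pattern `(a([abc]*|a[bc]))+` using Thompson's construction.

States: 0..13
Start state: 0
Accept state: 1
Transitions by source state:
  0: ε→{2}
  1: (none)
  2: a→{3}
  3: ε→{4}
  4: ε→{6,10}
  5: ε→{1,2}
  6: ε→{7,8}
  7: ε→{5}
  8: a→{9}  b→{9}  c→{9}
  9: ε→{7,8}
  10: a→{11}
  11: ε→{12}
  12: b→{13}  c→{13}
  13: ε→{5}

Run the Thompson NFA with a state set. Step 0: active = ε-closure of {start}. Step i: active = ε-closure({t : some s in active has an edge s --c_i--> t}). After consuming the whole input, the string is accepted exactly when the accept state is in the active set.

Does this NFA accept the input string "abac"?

initial (ε-close {0}): {0,2}
'a' @ 1: {1,2,3,4,5,6,7,8,10}  ✓accept
'b' @ 2: {1,2,5,7,8,9}  ✓accept
'a' @ 3: {1,2,3,4,5,6,7,8,9,10}  ✓accept
'c' @ 4: {1,2,5,7,8,9}  ✓accept
after full input: {1,2,5,7,8,9}  (accept=1 in)

Answer: ACCEPT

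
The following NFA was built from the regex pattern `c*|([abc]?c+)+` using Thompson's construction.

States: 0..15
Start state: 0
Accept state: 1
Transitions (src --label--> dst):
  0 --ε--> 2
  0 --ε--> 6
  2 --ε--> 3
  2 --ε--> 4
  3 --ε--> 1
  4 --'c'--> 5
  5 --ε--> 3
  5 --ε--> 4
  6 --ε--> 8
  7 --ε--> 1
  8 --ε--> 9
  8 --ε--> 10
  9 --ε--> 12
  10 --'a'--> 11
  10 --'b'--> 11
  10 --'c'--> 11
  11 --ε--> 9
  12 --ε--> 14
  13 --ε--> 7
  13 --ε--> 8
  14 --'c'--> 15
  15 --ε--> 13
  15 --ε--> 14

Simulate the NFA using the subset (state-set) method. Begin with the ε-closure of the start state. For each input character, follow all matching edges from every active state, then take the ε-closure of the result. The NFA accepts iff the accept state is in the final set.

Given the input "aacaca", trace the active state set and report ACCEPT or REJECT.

Answer: REJECT

Steps:
S₀ = ε-closure({0}) = {0,1,2,3,4,6,8,9,10,12,14}
'a' @ 1: {9,11,12,14}
'a' @ 2: {}  — dead — no transitions
rest 'caca' ignored (set empty)
after full input: {}  (accept=1 not in)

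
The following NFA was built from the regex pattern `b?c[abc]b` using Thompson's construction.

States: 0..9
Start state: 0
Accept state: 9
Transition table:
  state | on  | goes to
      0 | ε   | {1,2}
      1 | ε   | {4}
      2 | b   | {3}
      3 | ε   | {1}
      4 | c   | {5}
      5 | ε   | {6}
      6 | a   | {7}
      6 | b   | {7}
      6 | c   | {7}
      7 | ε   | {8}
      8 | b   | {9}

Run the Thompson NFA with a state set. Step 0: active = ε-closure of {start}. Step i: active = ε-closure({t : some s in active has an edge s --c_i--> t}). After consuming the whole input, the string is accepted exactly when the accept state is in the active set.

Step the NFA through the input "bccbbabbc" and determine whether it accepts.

start: ε-closure({0}) = {0,1,2,4}
'b' @ 1: {1,3,4}
'c' @ 2: {5,6}
'c' @ 3: {7,8}
'b' @ 4: {9}  (accept∈set)
'b' @ 5: {}  — dead — no transitions
rest 'abbc' ignored (set empty)
final: {}; accept 9 not in set

Answer: REJECT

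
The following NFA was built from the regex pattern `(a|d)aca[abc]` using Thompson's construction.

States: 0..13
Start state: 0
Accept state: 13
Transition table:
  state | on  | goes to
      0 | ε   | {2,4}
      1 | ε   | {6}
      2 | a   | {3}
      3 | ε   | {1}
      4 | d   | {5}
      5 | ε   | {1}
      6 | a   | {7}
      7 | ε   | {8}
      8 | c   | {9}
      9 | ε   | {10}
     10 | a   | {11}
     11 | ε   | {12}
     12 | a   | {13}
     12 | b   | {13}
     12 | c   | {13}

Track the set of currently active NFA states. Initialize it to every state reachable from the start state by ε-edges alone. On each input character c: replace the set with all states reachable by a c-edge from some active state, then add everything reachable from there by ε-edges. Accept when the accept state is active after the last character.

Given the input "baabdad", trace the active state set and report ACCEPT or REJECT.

initial (ε-close {0}): {0,2,4}
'b' @ 1: {}  — no active states
rest 'aabdad' ignored (set empty)
after full input: {}  (accept=13 not in)

Answer: REJECT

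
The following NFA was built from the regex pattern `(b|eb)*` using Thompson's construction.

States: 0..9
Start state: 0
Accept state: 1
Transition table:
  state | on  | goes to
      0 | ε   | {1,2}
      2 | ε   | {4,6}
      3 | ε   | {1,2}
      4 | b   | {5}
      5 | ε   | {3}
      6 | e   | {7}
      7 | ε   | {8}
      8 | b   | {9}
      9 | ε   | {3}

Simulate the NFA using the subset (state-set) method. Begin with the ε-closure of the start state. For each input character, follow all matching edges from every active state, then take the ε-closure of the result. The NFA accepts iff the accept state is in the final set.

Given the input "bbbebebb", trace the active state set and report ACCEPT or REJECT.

start: ε-closure({0}) = {0,1,2,4,6}
'b' @ 1: {1,2,3,4,5,6}  [accepting]
'b' @ 2: {1,2,3,4,5,6}  [accepting]
'b' @ 3: {1,2,3,4,5,6}  [accepting]
'e' @ 4: {7,8}
'b' @ 5: {1,2,3,4,6,9}  [accepting]
'e' @ 6: {7,8}
'b' @ 7: {1,2,3,4,6,9}  [accepting]
'b' @ 8: {1,2,3,4,5,6}  [accepting]
end set {1,2,3,4,5,6} — state 1 in

Answer: ACCEPT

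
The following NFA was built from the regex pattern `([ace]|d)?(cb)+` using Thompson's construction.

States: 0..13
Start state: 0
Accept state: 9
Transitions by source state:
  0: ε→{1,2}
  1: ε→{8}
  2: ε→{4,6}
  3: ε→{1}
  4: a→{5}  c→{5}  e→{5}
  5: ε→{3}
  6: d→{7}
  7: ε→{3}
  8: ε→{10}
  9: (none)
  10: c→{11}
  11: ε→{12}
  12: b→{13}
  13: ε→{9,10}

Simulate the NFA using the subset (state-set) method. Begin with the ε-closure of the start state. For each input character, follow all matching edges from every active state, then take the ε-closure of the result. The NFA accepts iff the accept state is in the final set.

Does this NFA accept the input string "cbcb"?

initial (ε-close {0}): {0,1,2,4,6,8,10}
'c' @ 1: {1,3,5,8,10,11,12}
'b' @ 2: {9,10,13}  ✓accept
'c' @ 3: {11,12}
'b' @ 4: {9,10,13}  ✓accept
end set {9,10,13} — state 9 in

Answer: ACCEPT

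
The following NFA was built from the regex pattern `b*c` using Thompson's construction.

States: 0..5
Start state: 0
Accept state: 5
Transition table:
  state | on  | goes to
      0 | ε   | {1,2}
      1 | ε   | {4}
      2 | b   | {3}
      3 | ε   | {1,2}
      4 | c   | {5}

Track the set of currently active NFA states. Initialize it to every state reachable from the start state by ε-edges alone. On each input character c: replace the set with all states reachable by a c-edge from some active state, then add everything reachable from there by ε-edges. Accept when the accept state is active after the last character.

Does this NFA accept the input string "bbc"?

Answer: ACCEPT

Trace:
initial (ε-close {0}): {0,1,2,4}
'b' @ 1: {1,2,3,4}
'b' @ 2: {1,2,3,4}
'c' @ 3: {5}  ✓accept
end set {5} — state 5 in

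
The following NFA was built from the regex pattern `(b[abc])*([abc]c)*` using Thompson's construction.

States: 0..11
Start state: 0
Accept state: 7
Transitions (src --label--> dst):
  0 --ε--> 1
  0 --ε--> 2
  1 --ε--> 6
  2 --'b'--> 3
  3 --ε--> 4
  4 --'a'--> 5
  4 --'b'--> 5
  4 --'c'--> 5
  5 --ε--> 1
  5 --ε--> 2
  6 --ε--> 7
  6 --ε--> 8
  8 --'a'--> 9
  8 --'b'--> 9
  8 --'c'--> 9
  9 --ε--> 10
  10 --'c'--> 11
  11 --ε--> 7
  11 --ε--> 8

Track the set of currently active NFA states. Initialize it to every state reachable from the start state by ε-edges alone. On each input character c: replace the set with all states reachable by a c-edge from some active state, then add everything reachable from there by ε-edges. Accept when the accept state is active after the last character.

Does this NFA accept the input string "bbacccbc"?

Answer: ACCEPT

Steps:
start: ε-closure({0}) = {0,1,2,6,7,8}
'b' @ 1: {3,4,9,10}
'b' @ 2: {1,2,5,6,7,8}  [accepting]
'a' @ 3: {9,10}
'c' @ 4: {7,8,11}  [accepting]
'c' @ 5: {9,10}
'c' @ 6: {7,8,11}  [accepting]
'b' @ 7: {9,10}
'c' @ 8: {7,8,11}  [accepting]
final: {7,8,11}; accept 7 in set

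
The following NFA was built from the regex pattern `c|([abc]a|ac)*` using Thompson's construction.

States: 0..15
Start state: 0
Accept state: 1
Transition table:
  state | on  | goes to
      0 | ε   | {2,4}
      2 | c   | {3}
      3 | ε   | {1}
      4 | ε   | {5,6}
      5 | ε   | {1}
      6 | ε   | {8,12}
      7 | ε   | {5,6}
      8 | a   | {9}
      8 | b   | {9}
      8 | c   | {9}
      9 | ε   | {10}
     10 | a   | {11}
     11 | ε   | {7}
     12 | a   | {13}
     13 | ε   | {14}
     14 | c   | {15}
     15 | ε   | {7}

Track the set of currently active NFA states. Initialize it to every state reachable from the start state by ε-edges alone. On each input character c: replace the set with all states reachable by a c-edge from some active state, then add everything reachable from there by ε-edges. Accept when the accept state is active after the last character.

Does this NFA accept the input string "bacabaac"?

S₀ = ε-closure({0}) = {0,1,2,4,5,6,8,12}
'b' @ 1: {9,10}
'a' @ 2: {1,5,6,7,8,11,12}  (accept∈set)
'c' @ 3: {9,10}
'a' @ 4: {1,5,6,7,8,11,12}  (accept∈set)
'b' @ 5: {9,10}
'a' @ 6: {1,5,6,7,8,11,12}  (accept∈set)
'a' @ 7: {9,10,13,14}
'c' @ 8: {1,5,6,7,8,12,15}  (accept∈set)
after full input: {1,5,6,7,8,12,15}  (accept=1 in)

Answer: ACCEPT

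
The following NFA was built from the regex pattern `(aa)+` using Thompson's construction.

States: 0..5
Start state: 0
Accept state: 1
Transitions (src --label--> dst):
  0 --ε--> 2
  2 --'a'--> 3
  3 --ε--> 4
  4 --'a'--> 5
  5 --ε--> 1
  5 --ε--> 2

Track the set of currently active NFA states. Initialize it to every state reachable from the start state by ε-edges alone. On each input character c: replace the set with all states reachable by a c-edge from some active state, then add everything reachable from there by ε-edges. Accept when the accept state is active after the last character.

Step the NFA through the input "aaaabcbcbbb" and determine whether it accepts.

S₀ = ε-closure({0}) = {0,2}
'a' @ 1: {3,4}
'a' @ 2: {1,2,5}  [accepting]
'a' @ 3: {3,4}
'a' @ 4: {1,2,5}  [accepting]
'b' @ 5: {}  — no active states
rest 'cbcbbb' ignored (set empty)
after full input: {}  (accept=1 not in)

Answer: REJECT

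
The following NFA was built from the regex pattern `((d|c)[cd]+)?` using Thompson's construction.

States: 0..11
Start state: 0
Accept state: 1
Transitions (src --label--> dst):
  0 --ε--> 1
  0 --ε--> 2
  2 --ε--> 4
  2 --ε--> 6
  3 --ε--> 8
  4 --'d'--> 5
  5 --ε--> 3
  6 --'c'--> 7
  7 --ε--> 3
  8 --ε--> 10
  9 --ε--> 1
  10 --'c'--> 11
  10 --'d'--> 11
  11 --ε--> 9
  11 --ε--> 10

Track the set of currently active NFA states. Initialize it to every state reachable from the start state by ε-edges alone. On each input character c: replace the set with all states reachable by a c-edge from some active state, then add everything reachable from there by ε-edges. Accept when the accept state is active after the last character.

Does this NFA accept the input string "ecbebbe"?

Answer: REJECT

Trace:
S₀ = ε-closure({0}) = {0,1,2,4,6}
'e' @ 1: {}  — state set empty
rest 'cbebbe' ignored (set empty)
final: {}; accept 1 not in set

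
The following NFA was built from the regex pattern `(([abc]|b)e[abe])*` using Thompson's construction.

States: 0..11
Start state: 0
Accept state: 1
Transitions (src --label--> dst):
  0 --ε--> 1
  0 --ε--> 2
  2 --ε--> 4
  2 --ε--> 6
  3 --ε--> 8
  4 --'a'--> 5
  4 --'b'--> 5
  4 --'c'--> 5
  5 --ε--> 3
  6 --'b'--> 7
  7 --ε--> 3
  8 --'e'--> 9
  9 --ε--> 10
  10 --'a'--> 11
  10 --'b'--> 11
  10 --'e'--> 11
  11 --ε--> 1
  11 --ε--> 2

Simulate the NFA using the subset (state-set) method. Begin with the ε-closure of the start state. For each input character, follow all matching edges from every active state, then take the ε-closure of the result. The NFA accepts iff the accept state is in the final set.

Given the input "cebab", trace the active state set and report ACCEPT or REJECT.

start: ε-closure({0}) = {0,1,2,4,6}
'c' @ 1: {3,5,8}
'e' @ 2: {9,10}
'b' @ 3: {1,2,4,6,11}  (accept∈set)
'a' @ 4: {3,5,8}
'b' @ 5: {}  — no active states
end set {} — state 1 not in

Answer: REJECT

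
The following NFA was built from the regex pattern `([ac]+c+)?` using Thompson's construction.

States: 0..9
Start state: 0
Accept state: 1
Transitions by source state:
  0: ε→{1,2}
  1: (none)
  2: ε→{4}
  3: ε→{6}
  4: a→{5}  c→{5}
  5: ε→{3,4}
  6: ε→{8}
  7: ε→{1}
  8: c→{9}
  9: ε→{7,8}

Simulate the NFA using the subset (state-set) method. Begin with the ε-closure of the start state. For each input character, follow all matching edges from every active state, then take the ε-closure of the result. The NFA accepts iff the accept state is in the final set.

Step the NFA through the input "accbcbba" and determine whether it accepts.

initial (ε-close {0}): {0,1,2,4}
'a' @ 1: {3,4,5,6,8}
'c' @ 2: {1,3,4,5,6,7,8,9}  [accepting]
'c' @ 3: {1,3,4,5,6,7,8,9}  [accepting]
'b' @ 4: {}  — no active states
rest 'cbba' ignored (set empty)
after full input: {}  (accept=1 not in)

Answer: REJECT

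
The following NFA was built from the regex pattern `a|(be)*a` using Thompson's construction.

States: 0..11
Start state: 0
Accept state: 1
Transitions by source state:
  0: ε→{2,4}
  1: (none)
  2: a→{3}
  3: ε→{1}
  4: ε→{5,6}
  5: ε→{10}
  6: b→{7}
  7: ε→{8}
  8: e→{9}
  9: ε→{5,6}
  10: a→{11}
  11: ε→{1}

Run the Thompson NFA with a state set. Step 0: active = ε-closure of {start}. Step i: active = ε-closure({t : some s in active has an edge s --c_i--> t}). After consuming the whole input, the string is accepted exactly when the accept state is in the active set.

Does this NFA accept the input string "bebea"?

Answer: ACCEPT

Trace:
initial (ε-close {0}): {0,2,4,5,6,10}
'b' @ 1: {7,8}
'e' @ 2: {5,6,9,10}
'b' @ 3: {7,8}
'e' @ 4: {5,6,9,10}
'a' @ 5: {1,11}  ✓accept
end set {1,11} — state 1 in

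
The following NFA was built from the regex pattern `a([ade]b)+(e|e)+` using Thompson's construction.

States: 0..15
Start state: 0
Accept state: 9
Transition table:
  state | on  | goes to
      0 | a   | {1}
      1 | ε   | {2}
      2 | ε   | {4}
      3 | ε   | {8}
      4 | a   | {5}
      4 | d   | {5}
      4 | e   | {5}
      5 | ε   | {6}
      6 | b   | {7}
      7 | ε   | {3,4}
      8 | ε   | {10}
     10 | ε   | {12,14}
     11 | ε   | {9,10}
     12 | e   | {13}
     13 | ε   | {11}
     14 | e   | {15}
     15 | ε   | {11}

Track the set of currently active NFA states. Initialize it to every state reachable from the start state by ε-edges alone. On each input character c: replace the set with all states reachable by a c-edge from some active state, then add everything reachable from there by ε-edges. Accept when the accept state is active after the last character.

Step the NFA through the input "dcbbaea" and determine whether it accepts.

initial (ε-close {0}): {0}
'd' @ 1: {}  — dead — no transitions
rest 'cbbaea' ignored (set empty)
final: {}; accept 9 not in set

Answer: REJECT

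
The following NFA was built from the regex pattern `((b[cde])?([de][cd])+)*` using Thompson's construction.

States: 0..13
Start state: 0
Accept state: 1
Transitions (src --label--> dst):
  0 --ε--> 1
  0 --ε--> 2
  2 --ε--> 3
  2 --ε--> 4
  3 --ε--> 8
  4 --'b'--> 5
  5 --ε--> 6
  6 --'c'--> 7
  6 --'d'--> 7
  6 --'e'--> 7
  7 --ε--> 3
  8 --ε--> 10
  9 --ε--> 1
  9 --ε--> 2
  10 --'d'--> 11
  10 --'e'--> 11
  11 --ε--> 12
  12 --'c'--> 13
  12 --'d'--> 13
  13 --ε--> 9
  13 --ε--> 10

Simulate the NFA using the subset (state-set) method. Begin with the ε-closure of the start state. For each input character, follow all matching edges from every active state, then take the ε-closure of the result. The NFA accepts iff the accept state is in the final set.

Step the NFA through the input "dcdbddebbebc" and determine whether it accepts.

S₀ = ε-closure({0}) = {0,1,2,3,4,8,10}
'd' @ 1: {11,12}
'c' @ 2: {1,2,3,4,8,9,10,13}  (accept∈set)
'd' @ 3: {11,12}
'b' @ 4: {}  — no active states
rest 'ddebbebc' ignored (set empty)
after full input: {}  (accept=1 not in)

Answer: REJECT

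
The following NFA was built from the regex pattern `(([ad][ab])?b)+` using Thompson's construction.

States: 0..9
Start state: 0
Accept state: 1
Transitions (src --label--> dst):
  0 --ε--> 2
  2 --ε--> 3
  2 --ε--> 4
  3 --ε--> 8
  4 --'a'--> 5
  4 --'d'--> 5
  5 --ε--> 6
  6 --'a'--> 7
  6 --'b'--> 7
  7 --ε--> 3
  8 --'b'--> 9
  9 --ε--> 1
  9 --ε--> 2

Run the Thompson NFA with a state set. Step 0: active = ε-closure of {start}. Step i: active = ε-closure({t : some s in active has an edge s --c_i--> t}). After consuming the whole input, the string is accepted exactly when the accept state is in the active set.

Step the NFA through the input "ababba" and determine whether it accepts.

Answer: REJECT

Steps:
S₀ = ε-closure({0}) = {0,2,3,4,8}
'a' @ 1: {5,6}
'b' @ 2: {3,7,8}
'a' @ 3: {}  — state set empty
rest 'bba' ignored (set empty)
end set {} — state 1 not in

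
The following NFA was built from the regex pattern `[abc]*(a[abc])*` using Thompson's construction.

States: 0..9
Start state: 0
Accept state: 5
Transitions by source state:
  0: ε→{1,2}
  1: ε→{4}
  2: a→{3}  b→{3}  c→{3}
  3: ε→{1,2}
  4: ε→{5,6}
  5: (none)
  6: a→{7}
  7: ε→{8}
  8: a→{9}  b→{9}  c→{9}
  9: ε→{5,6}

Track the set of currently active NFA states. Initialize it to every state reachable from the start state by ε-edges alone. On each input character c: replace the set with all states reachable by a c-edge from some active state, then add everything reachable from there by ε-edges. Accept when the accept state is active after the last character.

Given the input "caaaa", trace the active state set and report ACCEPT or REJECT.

initial (ε-close {0}): {0,1,2,4,5,6}
'c' @ 1: {1,2,3,4,5,6}  (accept∈set)
'a' @ 2: {1,2,3,4,5,6,7,8}  (accept∈set)
'a' @ 3: {1,2,3,4,5,6,7,8,9}  (accept∈set)
'a' @ 4: {1,2,3,4,5,6,7,8,9}  (accept∈set)
'a' @ 5: {1,2,3,4,5,6,7,8,9}  (accept∈set)
final: {1,2,3,4,5,6,7,8,9}; accept 5 in set

Answer: ACCEPT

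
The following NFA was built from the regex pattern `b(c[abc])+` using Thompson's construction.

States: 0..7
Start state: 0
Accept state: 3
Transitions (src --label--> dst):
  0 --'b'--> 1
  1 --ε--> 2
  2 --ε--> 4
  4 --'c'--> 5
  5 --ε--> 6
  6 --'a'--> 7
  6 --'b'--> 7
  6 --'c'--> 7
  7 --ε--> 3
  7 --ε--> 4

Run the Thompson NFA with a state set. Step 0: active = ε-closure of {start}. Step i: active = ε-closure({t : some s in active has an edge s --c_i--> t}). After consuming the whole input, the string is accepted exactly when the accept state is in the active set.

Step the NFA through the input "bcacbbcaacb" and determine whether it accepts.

start: ε-closure({0}) = {0}
'b' @ 1: {1,2,4}
'c' @ 2: {5,6}
'a' @ 3: {3,4,7}  (accept∈set)
'c' @ 4: {5,6}
'b' @ 5: {3,4,7}  (accept∈set)
'b' @ 6: {}  — state set empty
rest 'caacb' ignored (set empty)
end set {} — state 3 not in

Answer: REJECT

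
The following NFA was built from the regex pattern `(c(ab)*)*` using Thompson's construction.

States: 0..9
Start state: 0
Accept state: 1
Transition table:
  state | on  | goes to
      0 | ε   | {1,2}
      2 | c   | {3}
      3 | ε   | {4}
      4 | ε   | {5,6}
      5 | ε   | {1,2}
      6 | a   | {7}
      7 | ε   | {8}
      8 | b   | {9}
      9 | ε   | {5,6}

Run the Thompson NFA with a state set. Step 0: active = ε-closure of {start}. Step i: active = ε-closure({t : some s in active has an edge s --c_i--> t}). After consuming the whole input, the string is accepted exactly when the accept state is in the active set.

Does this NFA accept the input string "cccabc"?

Answer: ACCEPT

Derivation:
initial (ε-close {0}): {0,1,2}
'c' @ 1: {1,2,3,4,5,6}  ✓accept
'c' @ 2: {1,2,3,4,5,6}  ✓accept
'c' @ 3: {1,2,3,4,5,6}  ✓accept
'a' @ 4: {7,8}
'b' @ 5: {1,2,5,6,9}  ✓accept
'c' @ 6: {1,2,3,4,5,6}  ✓accept
end set {1,2,3,4,5,6} — state 1 in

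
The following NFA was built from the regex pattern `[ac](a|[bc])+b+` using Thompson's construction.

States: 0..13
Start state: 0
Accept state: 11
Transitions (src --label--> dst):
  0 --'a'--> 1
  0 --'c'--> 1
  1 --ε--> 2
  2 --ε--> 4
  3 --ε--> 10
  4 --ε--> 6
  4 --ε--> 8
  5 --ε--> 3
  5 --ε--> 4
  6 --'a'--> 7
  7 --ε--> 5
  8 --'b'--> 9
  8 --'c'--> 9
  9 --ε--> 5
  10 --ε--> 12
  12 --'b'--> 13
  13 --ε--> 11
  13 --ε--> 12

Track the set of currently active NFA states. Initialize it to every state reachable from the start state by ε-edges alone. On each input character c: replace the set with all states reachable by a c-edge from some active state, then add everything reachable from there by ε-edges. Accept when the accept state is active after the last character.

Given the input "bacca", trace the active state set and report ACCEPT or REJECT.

start: ε-closure({0}) = {0}
'b' @ 1: {}  — dead — no transitions
rest 'acca' ignored (set empty)
final: {}; accept 11 not in set

Answer: REJECT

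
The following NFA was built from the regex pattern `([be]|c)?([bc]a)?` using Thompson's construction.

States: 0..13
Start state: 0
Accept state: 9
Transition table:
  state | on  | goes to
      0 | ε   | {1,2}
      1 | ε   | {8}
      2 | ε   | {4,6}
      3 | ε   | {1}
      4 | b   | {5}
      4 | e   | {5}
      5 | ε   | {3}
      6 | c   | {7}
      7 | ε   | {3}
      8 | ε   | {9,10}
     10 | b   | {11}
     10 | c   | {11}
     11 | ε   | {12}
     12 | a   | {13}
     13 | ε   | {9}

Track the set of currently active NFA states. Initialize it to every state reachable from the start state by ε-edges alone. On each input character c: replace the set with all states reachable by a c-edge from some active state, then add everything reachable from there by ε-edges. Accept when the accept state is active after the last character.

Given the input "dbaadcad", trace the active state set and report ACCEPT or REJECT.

initial (ε-close {0}): {0,1,2,4,6,8,9,10}
'd' @ 1: {}  — dead — no transitions
rest 'baadcad' ignored (set empty)
end set {} — state 9 not in

Answer: REJECT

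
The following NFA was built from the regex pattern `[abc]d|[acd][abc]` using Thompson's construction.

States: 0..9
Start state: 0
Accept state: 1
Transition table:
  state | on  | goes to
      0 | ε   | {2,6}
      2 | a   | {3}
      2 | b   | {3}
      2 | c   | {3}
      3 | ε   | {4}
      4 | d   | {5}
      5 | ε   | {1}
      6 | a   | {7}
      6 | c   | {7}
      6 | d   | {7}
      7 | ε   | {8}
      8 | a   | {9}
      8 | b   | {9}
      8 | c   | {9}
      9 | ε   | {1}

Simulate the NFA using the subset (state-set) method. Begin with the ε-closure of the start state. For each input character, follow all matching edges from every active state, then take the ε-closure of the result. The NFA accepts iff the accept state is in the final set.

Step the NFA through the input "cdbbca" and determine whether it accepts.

initial (ε-close {0}): {0,2,6}
'c' @ 1: {3,4,7,8}
'd' @ 2: {1,5}  ✓accept
'b' @ 3: {}  — state set empty
rest 'bca' ignored (set empty)
final: {}; accept 1 not in set

Answer: REJECT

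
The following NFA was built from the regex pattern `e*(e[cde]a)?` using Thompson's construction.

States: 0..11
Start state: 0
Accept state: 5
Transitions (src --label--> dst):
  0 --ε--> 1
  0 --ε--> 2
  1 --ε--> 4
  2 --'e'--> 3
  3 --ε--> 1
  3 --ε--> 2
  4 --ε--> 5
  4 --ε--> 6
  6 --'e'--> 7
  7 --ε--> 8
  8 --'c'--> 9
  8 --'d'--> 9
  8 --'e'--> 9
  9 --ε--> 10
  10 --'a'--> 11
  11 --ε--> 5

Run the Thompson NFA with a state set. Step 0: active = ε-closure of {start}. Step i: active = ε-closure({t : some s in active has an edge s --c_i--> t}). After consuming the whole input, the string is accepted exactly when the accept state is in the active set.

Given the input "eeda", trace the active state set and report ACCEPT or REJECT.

Answer: ACCEPT

Steps:
S₀ = ε-closure({0}) = {0,1,2,4,5,6}
'e' @ 1: {1,2,3,4,5,6,7,8}  (accept∈set)
'e' @ 2: {1,2,3,4,5,6,7,8,9,10}  (accept∈set)
'd' @ 3: {9,10}
'a' @ 4: {5,11}  (accept∈set)
after full input: {5,11}  (accept=5 in)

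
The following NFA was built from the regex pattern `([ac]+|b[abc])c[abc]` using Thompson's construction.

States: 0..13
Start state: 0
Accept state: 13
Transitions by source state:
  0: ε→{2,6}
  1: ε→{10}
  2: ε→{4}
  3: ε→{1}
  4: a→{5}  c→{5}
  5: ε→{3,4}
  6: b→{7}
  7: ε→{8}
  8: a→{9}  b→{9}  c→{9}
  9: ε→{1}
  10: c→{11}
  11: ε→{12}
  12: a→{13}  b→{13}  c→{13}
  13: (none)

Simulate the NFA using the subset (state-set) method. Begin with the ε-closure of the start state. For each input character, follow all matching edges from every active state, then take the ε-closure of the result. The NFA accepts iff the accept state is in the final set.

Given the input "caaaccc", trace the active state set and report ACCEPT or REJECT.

start: ε-closure({0}) = {0,2,4,6}
'c' @ 1: {1,3,4,5,10}
'a' @ 2: {1,3,4,5,10}
'a' @ 3: {1,3,4,5,10}
'a' @ 4: {1,3,4,5,10}
'c' @ 5: {1,3,4,5,10,11,12}
'c' @ 6: {1,3,4,5,10,11,12,13}  [accepting]
'c' @ 7: {1,3,4,5,10,11,12,13}  [accepting]
final: {1,3,4,5,10,11,12,13}; accept 13 in set

Answer: ACCEPT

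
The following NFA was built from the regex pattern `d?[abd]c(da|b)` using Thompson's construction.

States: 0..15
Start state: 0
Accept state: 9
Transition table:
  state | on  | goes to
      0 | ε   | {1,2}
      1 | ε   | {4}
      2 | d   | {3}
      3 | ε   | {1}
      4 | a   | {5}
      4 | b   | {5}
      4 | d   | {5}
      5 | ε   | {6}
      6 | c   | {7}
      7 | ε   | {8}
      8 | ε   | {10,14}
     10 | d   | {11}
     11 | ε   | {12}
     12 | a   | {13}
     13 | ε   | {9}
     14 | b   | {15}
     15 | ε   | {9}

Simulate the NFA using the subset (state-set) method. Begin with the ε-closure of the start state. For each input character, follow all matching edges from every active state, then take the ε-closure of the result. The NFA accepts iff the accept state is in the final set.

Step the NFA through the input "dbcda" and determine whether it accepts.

Answer: ACCEPT

Trace:
S₀ = ε-closure({0}) = {0,1,2,4}
'd' @ 1: {1,3,4,5,6}
'b' @ 2: {5,6}
'c' @ 3: {7,8,10,14}
'd' @ 4: {11,12}
'a' @ 5: {9,13}  (accept∈set)
after full input: {9,13}  (accept=9 in)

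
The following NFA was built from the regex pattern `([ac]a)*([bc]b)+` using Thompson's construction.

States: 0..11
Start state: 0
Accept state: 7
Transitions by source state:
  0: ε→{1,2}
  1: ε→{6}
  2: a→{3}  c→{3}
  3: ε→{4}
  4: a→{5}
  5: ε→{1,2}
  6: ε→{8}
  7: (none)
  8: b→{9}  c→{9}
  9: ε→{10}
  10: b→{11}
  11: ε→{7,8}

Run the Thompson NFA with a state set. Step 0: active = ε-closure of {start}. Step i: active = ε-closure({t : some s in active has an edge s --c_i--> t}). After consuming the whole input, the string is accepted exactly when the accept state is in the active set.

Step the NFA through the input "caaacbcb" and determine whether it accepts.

Answer: ACCEPT

Derivation:
S₀ = ε-closure({0}) = {0,1,2,6,8}
'c' @ 1: {3,4,9,10}
'a' @ 2: {1,2,5,6,8}
'a' @ 3: {3,4}
'a' @ 4: {1,2,5,6,8}
'c' @ 5: {3,4,9,10}
'b' @ 6: {7,8,11}  ✓accept
'c' @ 7: {9,10}
'b' @ 8: {7,8,11}  ✓accept
after full input: {7,8,11}  (accept=7 in)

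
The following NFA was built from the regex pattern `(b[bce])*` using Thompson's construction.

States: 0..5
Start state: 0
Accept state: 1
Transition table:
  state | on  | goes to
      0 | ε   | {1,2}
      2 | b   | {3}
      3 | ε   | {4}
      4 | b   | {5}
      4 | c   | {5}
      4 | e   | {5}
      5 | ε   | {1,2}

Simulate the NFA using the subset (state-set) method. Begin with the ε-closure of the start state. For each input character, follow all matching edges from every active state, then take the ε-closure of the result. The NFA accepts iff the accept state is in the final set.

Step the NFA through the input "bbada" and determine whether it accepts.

Answer: REJECT

Derivation:
initial (ε-close {0}): {0,1,2}
'b' @ 1: {3,4}
'b' @ 2: {1,2,5}  (accept∈set)
'a' @ 3: {}  — dead — no transitions
rest 'da' ignored (set empty)
end set {} — state 1 not in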